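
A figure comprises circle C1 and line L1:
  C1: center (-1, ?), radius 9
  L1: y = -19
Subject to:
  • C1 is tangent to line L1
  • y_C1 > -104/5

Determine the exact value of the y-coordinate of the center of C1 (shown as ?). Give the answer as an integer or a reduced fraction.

1. [C1‖L1]  y_C1² + 38y_C1 + 280 = 0  ⇒  y_C1 = -28 or -10
2. given y_C1 > -104/5: keep -10

-10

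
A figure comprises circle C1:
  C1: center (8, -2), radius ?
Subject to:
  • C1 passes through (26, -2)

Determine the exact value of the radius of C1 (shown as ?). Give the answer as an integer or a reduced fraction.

1. [C1∋P]  r_C1² − 324 = 0  ⇒  r_C1 = 18 (r>0 drops 1)

18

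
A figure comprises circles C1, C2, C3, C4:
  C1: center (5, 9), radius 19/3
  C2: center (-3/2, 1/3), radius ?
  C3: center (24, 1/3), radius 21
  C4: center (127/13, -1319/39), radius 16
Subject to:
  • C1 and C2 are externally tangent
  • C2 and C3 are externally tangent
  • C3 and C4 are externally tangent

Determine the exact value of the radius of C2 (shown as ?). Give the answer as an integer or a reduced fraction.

9/2

1. [ext C1·C2]  r_C2² + (38/3)r_C2 − 309/4 = 0  ⇒  r_C2 = 9/2 (r>0 drops 1)
2. [ext C2·C3]  r_C2² + 42r_C2 − 837/4 = 0  ⇒  r_C2 = 9/2 (r>0 drops 1)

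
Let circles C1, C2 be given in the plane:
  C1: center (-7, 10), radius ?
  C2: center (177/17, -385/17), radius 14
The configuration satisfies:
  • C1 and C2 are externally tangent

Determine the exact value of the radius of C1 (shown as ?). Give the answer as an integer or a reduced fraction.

23

1. [ext C1·C2]  r_C1² + 28r_C1 − 1173 = 0  ⇒  r_C1 = 23 (r>0 drops 1)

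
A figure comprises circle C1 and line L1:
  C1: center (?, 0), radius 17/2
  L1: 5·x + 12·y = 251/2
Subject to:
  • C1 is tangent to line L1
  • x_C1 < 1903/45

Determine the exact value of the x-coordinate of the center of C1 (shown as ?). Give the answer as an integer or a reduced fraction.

1. [C1‖L1]  x_C1² − (251/5)x_C1 + 708/5 = 0  ⇒  x_C1 = 3 or 236/5
2. given x_C1 < 1903/45: keep 3

3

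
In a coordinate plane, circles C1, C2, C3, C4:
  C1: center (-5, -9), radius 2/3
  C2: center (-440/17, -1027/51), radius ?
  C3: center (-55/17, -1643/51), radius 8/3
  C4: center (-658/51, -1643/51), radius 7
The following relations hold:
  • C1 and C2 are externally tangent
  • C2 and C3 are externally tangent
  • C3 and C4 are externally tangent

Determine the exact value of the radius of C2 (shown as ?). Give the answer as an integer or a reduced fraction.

23

1. [ext C1·C2]  r_C2² + (4/3)r_C2 − 1679/3 = 0  ⇒  r_C2 = 23 (r>0 drops 1)
2. [ext C2·C3]  r_C2² + (16/3)r_C2 − 1955/3 = 0  ⇒  r_C2 = 23 (r>0 drops 1)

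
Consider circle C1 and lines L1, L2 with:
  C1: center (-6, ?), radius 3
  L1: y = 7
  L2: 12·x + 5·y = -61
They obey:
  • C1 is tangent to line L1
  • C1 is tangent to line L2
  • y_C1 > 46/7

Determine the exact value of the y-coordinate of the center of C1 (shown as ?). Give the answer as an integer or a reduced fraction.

10

1. [C1‖L1]  y_C1² − 14y_C1 + 40 = 0  ⇒  y_C1 = 4 or 10
2. [C1‖L2]  y_C1² − (22/5)y_C1 − 56 = 0  ⇒  y_C1 = -28/5 or 10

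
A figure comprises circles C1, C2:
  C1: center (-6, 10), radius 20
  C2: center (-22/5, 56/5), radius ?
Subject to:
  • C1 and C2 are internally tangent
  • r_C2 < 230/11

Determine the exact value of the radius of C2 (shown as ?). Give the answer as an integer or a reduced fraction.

18

1. [int C1,C2]  r_C2² − 40r_C2 + 396 = 0  ⇒  r_C2 = 18 or 22
2. given r_C2 < 230/11: keep 18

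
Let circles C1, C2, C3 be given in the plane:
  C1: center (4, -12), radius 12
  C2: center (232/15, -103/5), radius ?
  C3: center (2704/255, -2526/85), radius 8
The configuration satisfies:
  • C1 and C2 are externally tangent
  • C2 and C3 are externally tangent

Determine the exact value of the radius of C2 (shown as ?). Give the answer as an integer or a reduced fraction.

1. [ext C1·C2]  r_C2² + 24r_C2 − 553/9 = 0  ⇒  r_C2 = 7/3 (r>0 drops 1)
2. [ext C2·C3]  r_C2² + 16r_C2 − 385/9 = 0  ⇒  r_C2 = 7/3 (r>0 drops 1)

7/3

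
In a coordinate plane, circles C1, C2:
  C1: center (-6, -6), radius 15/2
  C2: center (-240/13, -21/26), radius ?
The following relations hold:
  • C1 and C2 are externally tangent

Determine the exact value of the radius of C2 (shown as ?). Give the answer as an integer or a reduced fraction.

1. [ext C1·C2]  r_C2² + 15r_C2 − 126 = 0  ⇒  r_C2 = 6 (r>0 drops 1)

6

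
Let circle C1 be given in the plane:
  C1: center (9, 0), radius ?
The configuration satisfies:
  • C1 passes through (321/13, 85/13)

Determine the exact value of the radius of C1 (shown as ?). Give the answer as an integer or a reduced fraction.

1. [C1∋P]  r_C1² − 289 = 0  ⇒  r_C1 = 17 (r>0 drops 1)

17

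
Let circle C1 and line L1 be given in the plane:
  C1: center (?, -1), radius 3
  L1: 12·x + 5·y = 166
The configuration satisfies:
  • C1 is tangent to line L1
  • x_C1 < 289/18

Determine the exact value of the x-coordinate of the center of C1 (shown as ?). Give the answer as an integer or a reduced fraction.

1. [C1‖L1]  x_C1² − (57/2)x_C1 + 385/2 = 0  ⇒  x_C1 = 11 or 35/2
2. given x_C1 < 289/18: keep 11

11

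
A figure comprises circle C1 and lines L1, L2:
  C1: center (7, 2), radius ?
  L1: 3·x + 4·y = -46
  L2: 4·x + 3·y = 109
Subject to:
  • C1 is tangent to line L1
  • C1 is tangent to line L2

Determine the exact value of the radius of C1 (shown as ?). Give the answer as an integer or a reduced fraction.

15

1. [C1‖L1]  r_C1² − 225 = 0  ⇒  r_C1 = 15 (r>0 drops 1)
2. [C1‖L2]  r_C1² − 225 = 0  ⇒  r_C1 = 15 (r>0 drops 1)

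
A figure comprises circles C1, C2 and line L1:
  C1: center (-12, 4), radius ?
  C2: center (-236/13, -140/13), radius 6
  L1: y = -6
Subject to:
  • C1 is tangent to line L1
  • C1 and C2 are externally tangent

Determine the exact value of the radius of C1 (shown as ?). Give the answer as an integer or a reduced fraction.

10

1. [C1‖L1]  r_C1² − 100 = 0  ⇒  r_C1 = 10 (r>0 drops 1)
2. [ext C1·C2]  r_C1² + 12r_C1 − 220 = 0  ⇒  r_C1 = 10 (r>0 drops 1)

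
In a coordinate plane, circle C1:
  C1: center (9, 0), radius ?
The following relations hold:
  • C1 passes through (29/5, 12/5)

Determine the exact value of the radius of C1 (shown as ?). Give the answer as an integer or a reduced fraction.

1. [C1∋P]  r_C1² − 16 = 0  ⇒  r_C1 = 4 (r>0 drops 1)

4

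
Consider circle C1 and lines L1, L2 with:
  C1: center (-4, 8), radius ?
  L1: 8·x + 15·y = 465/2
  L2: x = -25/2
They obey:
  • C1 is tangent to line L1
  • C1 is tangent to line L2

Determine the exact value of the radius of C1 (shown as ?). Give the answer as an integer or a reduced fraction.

1. [C1‖L1]  r_C1² − 289/4 = 0  ⇒  r_C1 = 17/2 (r>0 drops 1)
2. [C1‖L2]  r_C1² − 289/4 = 0  ⇒  r_C1 = 17/2 (r>0 drops 1)

17/2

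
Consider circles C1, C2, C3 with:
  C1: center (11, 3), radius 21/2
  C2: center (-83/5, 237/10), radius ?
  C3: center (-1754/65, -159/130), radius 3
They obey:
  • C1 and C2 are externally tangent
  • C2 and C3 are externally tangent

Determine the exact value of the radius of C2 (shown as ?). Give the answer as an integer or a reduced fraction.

24

1. [ext C1·C2]  r_C2² + 21r_C2 − 1080 = 0  ⇒  r_C2 = 24 (r>0 drops 1)
2. [ext C2·C3]  r_C2² + 6r_C2 − 720 = 0  ⇒  r_C2 = 24 (r>0 drops 1)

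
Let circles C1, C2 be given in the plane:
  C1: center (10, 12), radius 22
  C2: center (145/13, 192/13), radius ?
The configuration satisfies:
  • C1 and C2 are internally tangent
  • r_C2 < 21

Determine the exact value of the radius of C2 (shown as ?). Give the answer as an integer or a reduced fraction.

1. [int C1,C2]  r_C2² − 44r_C2 + 475 = 0  ⇒  r_C2 = 19 or 25
2. given r_C2 < 21: keep 19

19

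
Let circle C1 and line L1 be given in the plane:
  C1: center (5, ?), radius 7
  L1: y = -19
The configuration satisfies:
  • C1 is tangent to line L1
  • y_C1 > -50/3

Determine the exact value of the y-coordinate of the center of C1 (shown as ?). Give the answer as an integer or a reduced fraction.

-12

1. [C1‖L1]  y_C1² + 38y_C1 + 312 = 0  ⇒  y_C1 = -26 or -12
2. given y_C1 > -50/3: keep -12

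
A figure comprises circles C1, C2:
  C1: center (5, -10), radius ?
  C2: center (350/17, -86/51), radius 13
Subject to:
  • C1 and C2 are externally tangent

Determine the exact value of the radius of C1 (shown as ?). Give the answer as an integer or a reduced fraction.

1. [ext C1·C2]  r_C1² + 26r_C1 − 1288/9 = 0  ⇒  r_C1 = 14/3 (r>0 drops 1)

14/3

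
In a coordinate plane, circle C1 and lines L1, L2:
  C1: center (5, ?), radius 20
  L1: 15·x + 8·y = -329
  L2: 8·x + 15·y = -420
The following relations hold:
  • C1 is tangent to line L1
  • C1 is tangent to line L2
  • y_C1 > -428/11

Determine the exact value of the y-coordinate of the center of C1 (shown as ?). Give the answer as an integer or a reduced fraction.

-8

1. [C1‖L1]  y_C1² + 101y_C1 + 744 = 0  ⇒  y_C1 = -93 or -8
2. [C1‖L2]  y_C1² + (184/3)y_C1 + 1280/3 = 0  ⇒  y_C1 = -160/3 or -8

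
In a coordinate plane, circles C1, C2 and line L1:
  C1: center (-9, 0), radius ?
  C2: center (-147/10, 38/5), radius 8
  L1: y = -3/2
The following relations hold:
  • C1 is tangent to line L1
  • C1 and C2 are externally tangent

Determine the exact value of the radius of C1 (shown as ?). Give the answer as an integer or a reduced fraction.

1. [C1‖L1]  r_C1² − 9/4 = 0  ⇒  r_C1 = 3/2 (r>0 drops 1)
2. [ext C1·C2]  r_C1² + 16r_C1 − 105/4 = 0  ⇒  r_C1 = 3/2 (r>0 drops 1)

3/2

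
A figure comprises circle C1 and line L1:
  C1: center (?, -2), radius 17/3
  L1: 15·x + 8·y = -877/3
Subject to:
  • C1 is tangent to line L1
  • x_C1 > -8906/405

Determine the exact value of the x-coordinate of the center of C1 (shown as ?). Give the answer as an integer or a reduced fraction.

-12

1. [C1‖L1]  x_C1² + (1658/45)x_C1 + 4472/15 = 0  ⇒  x_C1 = -1118/45 or -12
2. given x_C1 > -8906/405: keep -12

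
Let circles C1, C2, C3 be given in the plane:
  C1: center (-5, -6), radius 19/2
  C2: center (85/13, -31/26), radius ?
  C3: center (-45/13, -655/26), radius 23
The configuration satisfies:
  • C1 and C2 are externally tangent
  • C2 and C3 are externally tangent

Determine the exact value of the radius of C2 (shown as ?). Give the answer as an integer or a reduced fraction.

1. [ext C1·C2]  r_C2² + 19r_C2 − 66 = 0  ⇒  r_C2 = 3 (r>0 drops 1)
2. [ext C2·C3]  r_C2² + 46r_C2 − 147 = 0  ⇒  r_C2 = 3 (r>0 drops 1)

3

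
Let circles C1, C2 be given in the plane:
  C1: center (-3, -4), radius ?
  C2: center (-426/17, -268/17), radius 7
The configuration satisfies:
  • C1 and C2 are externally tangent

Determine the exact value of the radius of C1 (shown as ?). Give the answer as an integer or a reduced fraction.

18

1. [ext C1·C2]  r_C1² + 14r_C1 − 576 = 0  ⇒  r_C1 = 18 (r>0 drops 1)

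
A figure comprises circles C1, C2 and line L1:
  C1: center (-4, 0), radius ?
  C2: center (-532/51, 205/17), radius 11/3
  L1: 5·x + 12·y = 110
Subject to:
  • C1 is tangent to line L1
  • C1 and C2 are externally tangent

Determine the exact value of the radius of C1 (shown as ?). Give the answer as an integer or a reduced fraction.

1. [C1‖L1]  r_C1² − 100 = 0  ⇒  r_C1 = 10 (r>0 drops 1)
2. [ext C1·C2]  r_C1² + (22/3)r_C1 − 520/3 = 0  ⇒  r_C1 = 10 (r>0 drops 1)

10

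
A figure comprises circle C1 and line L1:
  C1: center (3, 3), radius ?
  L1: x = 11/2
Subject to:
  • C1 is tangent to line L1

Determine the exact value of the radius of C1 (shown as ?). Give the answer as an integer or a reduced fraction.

1. [C1‖L1]  r_C1² − 25/4 = 0  ⇒  r_C1 = 5/2 (r>0 drops 1)

5/2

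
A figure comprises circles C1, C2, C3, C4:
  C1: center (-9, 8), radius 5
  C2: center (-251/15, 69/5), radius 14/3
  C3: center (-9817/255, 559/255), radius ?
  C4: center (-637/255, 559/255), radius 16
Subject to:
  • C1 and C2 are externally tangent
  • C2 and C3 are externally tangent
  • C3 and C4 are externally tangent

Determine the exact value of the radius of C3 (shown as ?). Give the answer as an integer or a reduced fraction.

20

1. [ext C2·C3]  r_C3² + (28/3)r_C3 − 1760/3 = 0  ⇒  r_C3 = 20 (r>0 drops 1)
2. [ext C3·C4]  r_C3² + 32r_C3 − 1040 = 0  ⇒  r_C3 = 20 (r>0 drops 1)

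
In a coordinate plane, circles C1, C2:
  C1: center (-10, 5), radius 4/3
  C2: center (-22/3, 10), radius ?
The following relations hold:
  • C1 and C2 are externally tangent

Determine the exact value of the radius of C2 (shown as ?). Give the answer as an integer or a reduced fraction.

1. [ext C1·C2]  r_C2² + (8/3)r_C2 − 91/3 = 0  ⇒  r_C2 = 13/3 (r>0 drops 1)

13/3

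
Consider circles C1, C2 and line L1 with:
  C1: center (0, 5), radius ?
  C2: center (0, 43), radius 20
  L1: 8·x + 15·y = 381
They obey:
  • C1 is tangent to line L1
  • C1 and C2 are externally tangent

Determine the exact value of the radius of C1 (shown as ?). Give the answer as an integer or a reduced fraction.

1. [C1‖L1]  r_C1² − 324 = 0  ⇒  r_C1 = 18 (r>0 drops 1)
2. [ext C1·C2]  r_C1² + 40r_C1 − 1044 = 0  ⇒  r_C1 = 18 (r>0 drops 1)

18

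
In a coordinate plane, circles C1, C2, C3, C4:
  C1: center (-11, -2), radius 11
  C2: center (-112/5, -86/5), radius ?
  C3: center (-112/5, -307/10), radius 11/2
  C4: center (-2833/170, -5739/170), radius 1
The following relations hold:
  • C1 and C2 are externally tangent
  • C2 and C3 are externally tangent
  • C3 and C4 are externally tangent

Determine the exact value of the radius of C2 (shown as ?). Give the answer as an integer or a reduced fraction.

8

1. [ext C1·C2]  r_C2² + 22r_C2 − 240 = 0  ⇒  r_C2 = 8 (r>0 drops 1)
2. [ext C2·C3]  r_C2² + 11r_C2 − 152 = 0  ⇒  r_C2 = 8 (r>0 drops 1)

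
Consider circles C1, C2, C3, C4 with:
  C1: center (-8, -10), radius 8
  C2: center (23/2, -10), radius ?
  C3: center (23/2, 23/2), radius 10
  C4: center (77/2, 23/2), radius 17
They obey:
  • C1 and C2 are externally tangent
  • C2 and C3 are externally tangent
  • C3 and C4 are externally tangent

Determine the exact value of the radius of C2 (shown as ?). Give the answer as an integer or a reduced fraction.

23/2

1. [ext C1·C2]  r_C2² + 16r_C2 − 1265/4 = 0  ⇒  r_C2 = 23/2 (r>0 drops 1)
2. [ext C2·C3]  r_C2² + 20r_C2 − 1449/4 = 0  ⇒  r_C2 = 23/2 (r>0 drops 1)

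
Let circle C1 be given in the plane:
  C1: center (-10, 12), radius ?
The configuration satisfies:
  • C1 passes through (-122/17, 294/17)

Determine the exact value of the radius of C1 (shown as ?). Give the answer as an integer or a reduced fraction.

6

1. [C1∋P]  r_C1² − 36 = 0  ⇒  r_C1 = 6 (r>0 drops 1)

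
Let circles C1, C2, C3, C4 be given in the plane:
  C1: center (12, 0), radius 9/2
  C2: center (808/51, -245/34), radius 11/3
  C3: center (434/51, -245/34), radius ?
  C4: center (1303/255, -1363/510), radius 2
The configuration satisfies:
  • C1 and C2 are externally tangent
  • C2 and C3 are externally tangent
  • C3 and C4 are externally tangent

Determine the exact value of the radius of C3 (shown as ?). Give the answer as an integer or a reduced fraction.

11/3

1. [ext C2·C3]  r_C3² + (22/3)r_C3 − 121/3 = 0  ⇒  r_C3 = 11/3 (r>0 drops 1)
2. [ext C3·C4]  r_C3² + 4r_C3 − 253/9 = 0  ⇒  r_C3 = 11/3 (r>0 drops 1)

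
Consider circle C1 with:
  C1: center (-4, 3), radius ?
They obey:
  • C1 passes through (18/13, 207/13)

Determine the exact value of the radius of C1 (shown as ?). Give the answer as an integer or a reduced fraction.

14

1. [C1∋P]  r_C1² − 196 = 0  ⇒  r_C1 = 14 (r>0 drops 1)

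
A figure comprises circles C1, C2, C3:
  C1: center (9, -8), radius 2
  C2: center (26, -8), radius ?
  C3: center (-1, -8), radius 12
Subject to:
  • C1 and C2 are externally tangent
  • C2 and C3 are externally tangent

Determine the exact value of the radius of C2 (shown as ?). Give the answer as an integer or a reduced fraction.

1. [ext C1·C2]  r_C2² + 4r_C2 − 285 = 0  ⇒  r_C2 = 15 (r>0 drops 1)
2. [ext C2·C3]  r_C2² + 24r_C2 − 585 = 0  ⇒  r_C2 = 15 (r>0 drops 1)

15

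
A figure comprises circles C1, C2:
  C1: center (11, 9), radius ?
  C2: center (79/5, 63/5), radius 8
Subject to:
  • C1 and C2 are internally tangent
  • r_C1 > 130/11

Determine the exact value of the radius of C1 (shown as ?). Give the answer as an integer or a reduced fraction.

1. [int C1,C2]  r_C1² − 16r_C1 + 28 = 0  ⇒  r_C1 = 2 or 14
2. given r_C1 > 130/11: keep 14

14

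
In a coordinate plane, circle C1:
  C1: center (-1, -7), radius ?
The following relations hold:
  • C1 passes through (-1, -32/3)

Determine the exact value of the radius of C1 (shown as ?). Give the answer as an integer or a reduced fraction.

1. [C1∋P]  r_C1² − 121/9 = 0  ⇒  r_C1 = 11/3 (r>0 drops 1)

11/3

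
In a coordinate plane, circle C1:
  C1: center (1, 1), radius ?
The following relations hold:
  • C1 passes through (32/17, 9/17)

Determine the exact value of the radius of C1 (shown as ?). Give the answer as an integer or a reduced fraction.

1. [C1∋P]  r_C1² − 1 = 0  ⇒  r_C1 = 1 (r>0 drops 1)

1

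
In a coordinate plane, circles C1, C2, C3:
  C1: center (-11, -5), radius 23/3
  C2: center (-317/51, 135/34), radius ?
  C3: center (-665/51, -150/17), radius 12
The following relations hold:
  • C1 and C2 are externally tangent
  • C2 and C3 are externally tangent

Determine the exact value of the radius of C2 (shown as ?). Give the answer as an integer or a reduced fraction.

5/2

1. [ext C1·C2]  r_C2² + (46/3)r_C2 − 535/12 = 0  ⇒  r_C2 = 5/2 (r>0 drops 1)
2. [ext C2·C3]  r_C2² + 24r_C2 − 265/4 = 0  ⇒  r_C2 = 5/2 (r>0 drops 1)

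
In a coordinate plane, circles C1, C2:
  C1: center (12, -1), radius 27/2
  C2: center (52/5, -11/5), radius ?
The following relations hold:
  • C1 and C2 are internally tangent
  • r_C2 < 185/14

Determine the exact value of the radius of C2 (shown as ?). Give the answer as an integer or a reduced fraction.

1. [int C1,C2]  r_C2² − 27r_C2 + 713/4 = 0  ⇒  r_C2 = 23/2 or 31/2
2. given r_C2 < 185/14: keep 23/2

23/2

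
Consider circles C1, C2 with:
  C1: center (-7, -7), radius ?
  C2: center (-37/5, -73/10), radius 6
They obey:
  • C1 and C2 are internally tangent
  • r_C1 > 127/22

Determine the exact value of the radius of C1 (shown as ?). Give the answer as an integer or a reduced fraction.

13/2

1. [int C1,C2]  r_C1² − 12r_C1 + 143/4 = 0  ⇒  r_C1 = 11/2 or 13/2
2. given r_C1 > 127/22: keep 13/2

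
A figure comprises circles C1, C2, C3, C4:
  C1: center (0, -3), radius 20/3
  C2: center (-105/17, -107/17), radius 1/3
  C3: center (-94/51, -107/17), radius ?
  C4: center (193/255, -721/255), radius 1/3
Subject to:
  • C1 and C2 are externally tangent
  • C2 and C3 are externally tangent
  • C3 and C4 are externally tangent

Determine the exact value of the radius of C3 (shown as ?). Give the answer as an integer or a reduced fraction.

1. [ext C2·C3]  r_C3² + (2/3)r_C3 − 56/3 = 0  ⇒  r_C3 = 4 (r>0 drops 1)
2. [ext C3·C4]  r_C3² + (2/3)r_C3 − 56/3 = 0  ⇒  r_C3 = 4 (r>0 drops 1)

4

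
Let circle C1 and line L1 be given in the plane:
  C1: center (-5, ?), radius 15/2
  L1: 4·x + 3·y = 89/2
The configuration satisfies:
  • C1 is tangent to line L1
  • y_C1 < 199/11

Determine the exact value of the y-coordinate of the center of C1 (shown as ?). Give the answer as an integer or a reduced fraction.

1. [C1‖L1]  y_C1² − 43y_C1 + 306 = 0  ⇒  y_C1 = 9 or 34
2. given y_C1 < 199/11: keep 9

9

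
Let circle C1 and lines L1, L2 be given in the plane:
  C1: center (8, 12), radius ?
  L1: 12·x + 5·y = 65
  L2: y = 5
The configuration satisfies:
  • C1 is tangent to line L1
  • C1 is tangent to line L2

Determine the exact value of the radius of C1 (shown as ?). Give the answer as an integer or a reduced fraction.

7

1. [C1‖L1]  r_C1² − 49 = 0  ⇒  r_C1 = 7 (r>0 drops 1)
2. [C1‖L2]  r_C1² − 49 = 0  ⇒  r_C1 = 7 (r>0 drops 1)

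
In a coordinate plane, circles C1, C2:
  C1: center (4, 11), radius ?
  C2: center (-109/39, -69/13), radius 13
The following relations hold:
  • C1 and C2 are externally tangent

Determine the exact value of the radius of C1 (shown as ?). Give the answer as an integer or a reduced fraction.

14/3

1. [ext C1·C2]  r_C1² + 26r_C1 − 1288/9 = 0  ⇒  r_C1 = 14/3 (r>0 drops 1)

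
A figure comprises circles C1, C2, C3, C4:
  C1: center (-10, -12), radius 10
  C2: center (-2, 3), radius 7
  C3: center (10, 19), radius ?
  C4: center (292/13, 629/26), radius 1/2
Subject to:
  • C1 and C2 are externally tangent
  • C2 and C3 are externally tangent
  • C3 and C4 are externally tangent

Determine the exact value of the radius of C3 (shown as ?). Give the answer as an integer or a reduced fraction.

1. [ext C2·C3]  r_C3² + 14r_C3 − 351 = 0  ⇒  r_C3 = 13 (r>0 drops 1)
2. [ext C3·C4]  r_C3² + 1r_C3 − 182 = 0  ⇒  r_C3 = 13 (r>0 drops 1)

13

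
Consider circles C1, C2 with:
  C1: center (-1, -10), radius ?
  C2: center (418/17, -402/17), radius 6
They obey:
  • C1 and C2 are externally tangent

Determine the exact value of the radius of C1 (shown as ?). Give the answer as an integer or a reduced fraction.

1. [ext C1·C2]  r_C1² + 12r_C1 − 805 = 0  ⇒  r_C1 = 23 (r>0 drops 1)

23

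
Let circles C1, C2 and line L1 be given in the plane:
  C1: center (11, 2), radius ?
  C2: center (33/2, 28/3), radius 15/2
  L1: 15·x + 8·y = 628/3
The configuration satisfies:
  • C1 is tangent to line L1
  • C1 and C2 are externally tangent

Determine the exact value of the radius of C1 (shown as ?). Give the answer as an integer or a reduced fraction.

5/3

1. [C1‖L1]  r_C1² − 25/9 = 0  ⇒  r_C1 = 5/3 (r>0 drops 1)
2. [ext C1·C2]  r_C1² + 15r_C1 − 250/9 = 0  ⇒  r_C1 = 5/3 (r>0 drops 1)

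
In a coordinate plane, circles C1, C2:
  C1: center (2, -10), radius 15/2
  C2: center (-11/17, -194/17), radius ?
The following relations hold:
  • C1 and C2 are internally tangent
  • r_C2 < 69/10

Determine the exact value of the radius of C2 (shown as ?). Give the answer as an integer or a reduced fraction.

9/2

1. [int C1,C2]  r_C2² − 15r_C2 + 189/4 = 0  ⇒  r_C2 = 9/2 or 21/2
2. given r_C2 < 69/10: keep 9/2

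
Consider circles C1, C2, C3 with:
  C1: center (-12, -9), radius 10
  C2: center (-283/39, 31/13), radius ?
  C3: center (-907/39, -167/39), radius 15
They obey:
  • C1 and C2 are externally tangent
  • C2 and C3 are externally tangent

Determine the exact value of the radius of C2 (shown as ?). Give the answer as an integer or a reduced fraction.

1. [ext C1·C2]  r_C2² + 20r_C2 − 469/9 = 0  ⇒  r_C2 = 7/3 (r>0 drops 1)
2. [ext C2·C3]  r_C2² + 30r_C2 − 679/9 = 0  ⇒  r_C2 = 7/3 (r>0 drops 1)

7/3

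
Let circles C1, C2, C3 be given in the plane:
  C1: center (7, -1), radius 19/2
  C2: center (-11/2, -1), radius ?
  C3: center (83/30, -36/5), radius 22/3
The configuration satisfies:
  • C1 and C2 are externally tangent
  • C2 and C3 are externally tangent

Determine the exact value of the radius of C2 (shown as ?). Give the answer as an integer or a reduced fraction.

3

1. [ext C1·C2]  r_C2² + 19r_C2 − 66 = 0  ⇒  r_C2 = 3 (r>0 drops 1)
2. [ext C2·C3]  r_C2² + (44/3)r_C2 − 53 = 0  ⇒  r_C2 = 3 (r>0 drops 1)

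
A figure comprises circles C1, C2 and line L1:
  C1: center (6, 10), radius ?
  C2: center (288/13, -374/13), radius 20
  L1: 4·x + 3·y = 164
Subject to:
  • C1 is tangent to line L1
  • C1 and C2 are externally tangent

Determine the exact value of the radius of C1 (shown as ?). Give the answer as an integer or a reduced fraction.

22

1. [C1‖L1]  r_C1² − 484 = 0  ⇒  r_C1 = 22 (r>0 drops 1)
2. [ext C1·C2]  r_C1² + 40r_C1 − 1364 = 0  ⇒  r_C1 = 22 (r>0 drops 1)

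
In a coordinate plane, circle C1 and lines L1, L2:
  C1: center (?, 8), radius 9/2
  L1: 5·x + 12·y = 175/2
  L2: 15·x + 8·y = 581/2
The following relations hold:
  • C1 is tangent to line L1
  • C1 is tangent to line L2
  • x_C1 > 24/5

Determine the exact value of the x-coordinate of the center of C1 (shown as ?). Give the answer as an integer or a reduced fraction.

10

1. [C1‖L1]  x_C1² + (17/5)x_C1 − 134 = 0  ⇒  x_C1 = -67/5 or 10
2. [C1‖L2]  x_C1² − (151/5)x_C1 + 202 = 0  ⇒  x_C1 = 10 or 101/5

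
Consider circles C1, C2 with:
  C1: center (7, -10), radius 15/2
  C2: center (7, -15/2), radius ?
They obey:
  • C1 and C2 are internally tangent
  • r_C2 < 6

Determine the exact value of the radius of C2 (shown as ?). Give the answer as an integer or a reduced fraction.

1. [int C1,C2]  r_C2² − 15r_C2 + 50 = 0  ⇒  r_C2 = 5 or 10
2. given r_C2 < 6: keep 5

5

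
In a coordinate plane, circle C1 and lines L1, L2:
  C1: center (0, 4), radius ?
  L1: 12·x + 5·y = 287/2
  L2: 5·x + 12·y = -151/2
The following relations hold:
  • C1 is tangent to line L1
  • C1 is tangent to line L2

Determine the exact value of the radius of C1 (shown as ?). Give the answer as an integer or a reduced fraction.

19/2

1. [C1‖L1]  r_C1² − 361/4 = 0  ⇒  r_C1 = 19/2 (r>0 drops 1)
2. [C1‖L2]  r_C1² − 361/4 = 0  ⇒  r_C1 = 19/2 (r>0 drops 1)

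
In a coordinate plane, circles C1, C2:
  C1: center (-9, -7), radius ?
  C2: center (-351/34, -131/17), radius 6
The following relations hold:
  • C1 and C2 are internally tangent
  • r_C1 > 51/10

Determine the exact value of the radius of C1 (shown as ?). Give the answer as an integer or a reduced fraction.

1. [int C1,C2]  r_C1² − 12r_C1 + 135/4 = 0  ⇒  r_C1 = 9/2 or 15/2
2. given r_C1 > 51/10: keep 15/2

15/2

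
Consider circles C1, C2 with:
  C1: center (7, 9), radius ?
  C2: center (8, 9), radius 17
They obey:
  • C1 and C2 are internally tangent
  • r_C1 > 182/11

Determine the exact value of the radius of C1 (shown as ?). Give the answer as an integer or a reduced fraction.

18

1. [int C1,C2]  r_C1² − 34r_C1 + 288 = 0  ⇒  r_C1 = 16 or 18
2. given r_C1 > 182/11: keep 18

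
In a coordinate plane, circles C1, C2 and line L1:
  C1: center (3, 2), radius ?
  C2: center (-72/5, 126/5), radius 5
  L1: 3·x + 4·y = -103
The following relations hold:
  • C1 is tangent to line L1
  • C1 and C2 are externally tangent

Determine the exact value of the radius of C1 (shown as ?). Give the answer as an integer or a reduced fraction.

1. [C1‖L1]  r_C1² − 576 = 0  ⇒  r_C1 = 24 (r>0 drops 1)
2. [ext C1·C2]  r_C1² + 10r_C1 − 816 = 0  ⇒  r_C1 = 24 (r>0 drops 1)

24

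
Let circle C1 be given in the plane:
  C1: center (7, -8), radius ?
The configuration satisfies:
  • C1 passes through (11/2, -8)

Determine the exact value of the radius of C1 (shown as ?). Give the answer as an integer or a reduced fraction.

1. [C1∋P]  r_C1² − 9/4 = 0  ⇒  r_C1 = 3/2 (r>0 drops 1)

3/2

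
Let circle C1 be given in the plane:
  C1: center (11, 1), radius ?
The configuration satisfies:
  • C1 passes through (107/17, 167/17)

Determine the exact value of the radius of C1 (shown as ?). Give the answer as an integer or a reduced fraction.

10

1. [C1∋P]  r_C1² − 100 = 0  ⇒  r_C1 = 10 (r>0 drops 1)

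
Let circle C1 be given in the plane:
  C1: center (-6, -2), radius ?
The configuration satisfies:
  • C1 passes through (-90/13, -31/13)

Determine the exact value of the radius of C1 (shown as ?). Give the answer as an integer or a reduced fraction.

1

1. [C1∋P]  r_C1² − 1 = 0  ⇒  r_C1 = 1 (r>0 drops 1)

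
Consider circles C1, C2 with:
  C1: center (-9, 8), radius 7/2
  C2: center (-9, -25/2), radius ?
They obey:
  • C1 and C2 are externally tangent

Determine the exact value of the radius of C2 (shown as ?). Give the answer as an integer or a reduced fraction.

17

1. [ext C1·C2]  r_C2² + 7r_C2 − 408 = 0  ⇒  r_C2 = 17 (r>0 drops 1)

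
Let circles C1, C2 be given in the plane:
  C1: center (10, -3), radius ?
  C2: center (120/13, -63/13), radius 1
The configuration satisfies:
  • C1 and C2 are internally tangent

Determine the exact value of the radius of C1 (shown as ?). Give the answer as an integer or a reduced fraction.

3

1. [int C1,C2]  r_C1² − 2r_C1 − 3 = 0  ⇒  r_C1 = 3 (r>0 drops 1)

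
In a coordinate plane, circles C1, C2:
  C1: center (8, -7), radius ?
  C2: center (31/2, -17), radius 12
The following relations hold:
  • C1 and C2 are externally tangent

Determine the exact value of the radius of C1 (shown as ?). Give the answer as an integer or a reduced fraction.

1/2

1. [ext C1·C2]  r_C1² + 24r_C1 − 49/4 = 0  ⇒  r_C1 = 1/2 (r>0 drops 1)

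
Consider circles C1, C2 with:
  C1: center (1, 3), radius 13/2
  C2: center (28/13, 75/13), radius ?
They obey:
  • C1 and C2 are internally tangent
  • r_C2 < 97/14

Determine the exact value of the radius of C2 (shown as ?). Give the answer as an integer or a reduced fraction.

7/2

1. [int C1,C2]  r_C2² − 13r_C2 + 133/4 = 0  ⇒  r_C2 = 7/2 or 19/2
2. given r_C2 < 97/14: keep 7/2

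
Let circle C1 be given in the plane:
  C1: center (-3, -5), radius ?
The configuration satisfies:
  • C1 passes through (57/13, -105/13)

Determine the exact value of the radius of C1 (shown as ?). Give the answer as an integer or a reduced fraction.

1. [C1∋P]  r_C1² − 64 = 0  ⇒  r_C1 = 8 (r>0 drops 1)

8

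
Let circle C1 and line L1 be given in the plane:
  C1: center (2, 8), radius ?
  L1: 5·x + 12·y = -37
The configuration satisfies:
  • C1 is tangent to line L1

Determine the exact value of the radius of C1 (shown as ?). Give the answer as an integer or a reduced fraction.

1. [C1‖L1]  r_C1² − 121 = 0  ⇒  r_C1 = 11 (r>0 drops 1)

11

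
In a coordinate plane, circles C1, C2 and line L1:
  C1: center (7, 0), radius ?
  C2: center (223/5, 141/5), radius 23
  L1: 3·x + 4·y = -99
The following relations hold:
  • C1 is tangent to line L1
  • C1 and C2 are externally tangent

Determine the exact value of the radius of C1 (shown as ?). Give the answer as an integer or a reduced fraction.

24

1. [C1‖L1]  r_C1² − 576 = 0  ⇒  r_C1 = 24 (r>0 drops 1)
2. [ext C1·C2]  r_C1² + 46r_C1 − 1680 = 0  ⇒  r_C1 = 24 (r>0 drops 1)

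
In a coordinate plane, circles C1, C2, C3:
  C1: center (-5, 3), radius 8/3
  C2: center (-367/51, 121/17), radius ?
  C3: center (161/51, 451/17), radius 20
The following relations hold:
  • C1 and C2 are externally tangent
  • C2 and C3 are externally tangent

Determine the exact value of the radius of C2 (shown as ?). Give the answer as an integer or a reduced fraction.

1. [ext C1·C2]  r_C2² + (16/3)r_C2 − 44/3 = 0  ⇒  r_C2 = 2 (r>0 drops 1)
2. [ext C2·C3]  r_C2² + 40r_C2 − 84 = 0  ⇒  r_C2 = 2 (r>0 drops 1)

2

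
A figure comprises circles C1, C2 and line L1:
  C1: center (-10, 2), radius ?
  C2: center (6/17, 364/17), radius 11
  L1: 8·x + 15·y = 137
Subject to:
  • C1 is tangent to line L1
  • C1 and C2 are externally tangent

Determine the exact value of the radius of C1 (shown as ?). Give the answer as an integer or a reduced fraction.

11

1. [C1‖L1]  r_C1² − 121 = 0  ⇒  r_C1 = 11 (r>0 drops 1)
2. [ext C1·C2]  r_C1² + 22r_C1 − 363 = 0  ⇒  r_C1 = 11 (r>0 drops 1)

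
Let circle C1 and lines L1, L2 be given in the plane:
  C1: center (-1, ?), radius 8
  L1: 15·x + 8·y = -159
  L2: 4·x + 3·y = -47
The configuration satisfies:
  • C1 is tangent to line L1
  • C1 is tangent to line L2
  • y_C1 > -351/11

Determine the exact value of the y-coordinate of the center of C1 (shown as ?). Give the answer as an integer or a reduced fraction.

1. [C1‖L1]  y_C1² + 36y_C1 + 35 = 0  ⇒  y_C1 = -35 or -1
2. [C1‖L2]  y_C1² + (86/3)y_C1 + 83/3 = 0  ⇒  y_C1 = -83/3 or -1

-1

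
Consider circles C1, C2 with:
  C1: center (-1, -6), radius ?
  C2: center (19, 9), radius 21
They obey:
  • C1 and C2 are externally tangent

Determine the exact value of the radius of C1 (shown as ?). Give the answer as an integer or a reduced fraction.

4

1. [ext C1·C2]  r_C1² + 42r_C1 − 184 = 0  ⇒  r_C1 = 4 (r>0 drops 1)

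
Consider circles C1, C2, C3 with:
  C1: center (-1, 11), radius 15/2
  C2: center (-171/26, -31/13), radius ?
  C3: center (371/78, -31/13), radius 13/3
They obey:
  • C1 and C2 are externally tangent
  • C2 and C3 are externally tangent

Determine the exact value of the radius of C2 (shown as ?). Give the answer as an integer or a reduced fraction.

1. [ext C1·C2]  r_C2² + 15r_C2 − 154 = 0  ⇒  r_C2 = 7 (r>0 drops 1)
2. [ext C2·C3]  r_C2² + (26/3)r_C2 − 329/3 = 0  ⇒  r_C2 = 7 (r>0 drops 1)

7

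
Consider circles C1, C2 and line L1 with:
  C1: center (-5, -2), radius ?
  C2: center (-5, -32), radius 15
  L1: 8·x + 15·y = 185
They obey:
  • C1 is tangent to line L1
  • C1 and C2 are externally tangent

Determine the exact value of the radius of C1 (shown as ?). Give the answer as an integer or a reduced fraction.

1. [C1‖L1]  r_C1² − 225 = 0  ⇒  r_C1 = 15 (r>0 drops 1)
2. [ext C1·C2]  r_C1² + 30r_C1 − 675 = 0  ⇒  r_C1 = 15 (r>0 drops 1)

15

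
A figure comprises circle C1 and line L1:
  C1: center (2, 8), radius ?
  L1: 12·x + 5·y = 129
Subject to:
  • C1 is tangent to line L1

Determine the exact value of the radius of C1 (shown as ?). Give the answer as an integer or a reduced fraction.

5

1. [C1‖L1]  r_C1² − 25 = 0  ⇒  r_C1 = 5 (r>0 drops 1)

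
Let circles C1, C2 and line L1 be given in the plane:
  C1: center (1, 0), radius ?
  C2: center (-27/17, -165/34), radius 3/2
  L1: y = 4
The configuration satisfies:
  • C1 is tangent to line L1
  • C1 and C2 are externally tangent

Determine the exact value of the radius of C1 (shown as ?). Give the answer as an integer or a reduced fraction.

1. [C1‖L1]  r_C1² − 16 = 0  ⇒  r_C1 = 4 (r>0 drops 1)
2. [ext C1·C2]  r_C1² + 3r_C1 − 28 = 0  ⇒  r_C1 = 4 (r>0 drops 1)

4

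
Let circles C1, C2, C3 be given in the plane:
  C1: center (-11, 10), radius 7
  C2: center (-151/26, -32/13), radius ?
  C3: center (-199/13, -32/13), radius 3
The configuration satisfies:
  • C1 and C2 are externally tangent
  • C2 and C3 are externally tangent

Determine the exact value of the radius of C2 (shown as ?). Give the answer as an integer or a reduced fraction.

1. [ext C1·C2]  r_C2² + 14r_C2 − 533/4 = 0  ⇒  r_C2 = 13/2 (r>0 drops 1)
2. [ext C2·C3]  r_C2² + 6r_C2 − 325/4 = 0  ⇒  r_C2 = 13/2 (r>0 drops 1)

13/2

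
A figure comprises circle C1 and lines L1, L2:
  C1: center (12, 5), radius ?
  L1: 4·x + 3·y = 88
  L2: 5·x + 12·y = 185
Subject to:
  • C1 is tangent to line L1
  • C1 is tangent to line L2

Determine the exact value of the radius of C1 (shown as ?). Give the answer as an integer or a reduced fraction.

1. [C1‖L1]  r_C1² − 25 = 0  ⇒  r_C1 = 5 (r>0 drops 1)
2. [C1‖L2]  r_C1² − 25 = 0  ⇒  r_C1 = 5 (r>0 drops 1)

5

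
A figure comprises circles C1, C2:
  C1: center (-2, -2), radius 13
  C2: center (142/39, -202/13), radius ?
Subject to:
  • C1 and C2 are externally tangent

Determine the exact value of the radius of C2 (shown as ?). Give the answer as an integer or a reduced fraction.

5/3

1. [ext C1·C2]  r_C2² + 26r_C2 − 415/9 = 0  ⇒  r_C2 = 5/3 (r>0 drops 1)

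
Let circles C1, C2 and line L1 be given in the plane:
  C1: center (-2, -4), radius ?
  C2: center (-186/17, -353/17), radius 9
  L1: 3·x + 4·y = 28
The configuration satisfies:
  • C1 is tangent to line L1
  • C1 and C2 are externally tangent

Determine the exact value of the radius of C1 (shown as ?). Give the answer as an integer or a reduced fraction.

1. [C1‖L1]  r_C1² − 100 = 0  ⇒  r_C1 = 10 (r>0 drops 1)
2. [ext C1·C2]  r_C1² + 18r_C1 − 280 = 0  ⇒  r_C1 = 10 (r>0 drops 1)

10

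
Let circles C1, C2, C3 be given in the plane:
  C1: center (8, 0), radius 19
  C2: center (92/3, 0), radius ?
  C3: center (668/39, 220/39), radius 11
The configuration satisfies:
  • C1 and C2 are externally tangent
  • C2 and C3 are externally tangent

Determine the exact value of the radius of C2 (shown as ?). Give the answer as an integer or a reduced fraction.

11/3

1. [ext C1·C2]  r_C2² + 38r_C2 − 1375/9 = 0  ⇒  r_C2 = 11/3 (r>0 drops 1)
2. [ext C2·C3]  r_C2² + 22r_C2 − 847/9 = 0  ⇒  r_C2 = 11/3 (r>0 drops 1)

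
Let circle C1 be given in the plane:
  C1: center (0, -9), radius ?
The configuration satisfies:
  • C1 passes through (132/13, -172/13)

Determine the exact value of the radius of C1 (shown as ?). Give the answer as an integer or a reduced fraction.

1. [C1∋P]  r_C1² − 121 = 0  ⇒  r_C1 = 11 (r>0 drops 1)

11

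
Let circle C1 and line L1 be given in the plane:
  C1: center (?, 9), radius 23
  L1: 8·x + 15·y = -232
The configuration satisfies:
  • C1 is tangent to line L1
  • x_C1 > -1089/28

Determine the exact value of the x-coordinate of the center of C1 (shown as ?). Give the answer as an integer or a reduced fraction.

3

1. [C1‖L1]  x_C1² + (367/4)x_C1 − 1137/4 = 0  ⇒  x_C1 = -379/4 or 3
2. given x_C1 > -1089/28: keep 3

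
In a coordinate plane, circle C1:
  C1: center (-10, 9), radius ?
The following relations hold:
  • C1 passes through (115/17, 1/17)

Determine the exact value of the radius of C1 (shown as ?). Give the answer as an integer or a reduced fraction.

19

1. [C1∋P]  r_C1² − 361 = 0  ⇒  r_C1 = 19 (r>0 drops 1)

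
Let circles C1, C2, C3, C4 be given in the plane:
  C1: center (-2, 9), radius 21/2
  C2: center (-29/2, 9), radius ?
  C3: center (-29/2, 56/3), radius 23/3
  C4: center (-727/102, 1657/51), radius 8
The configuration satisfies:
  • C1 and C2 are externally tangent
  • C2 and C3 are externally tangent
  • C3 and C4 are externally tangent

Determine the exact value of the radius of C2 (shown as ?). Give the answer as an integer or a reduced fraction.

2

1. [ext C1·C2]  r_C2² + 21r_C2 − 46 = 0  ⇒  r_C2 = 2 (r>0 drops 1)
2. [ext C2·C3]  r_C2² + (46/3)r_C2 − 104/3 = 0  ⇒  r_C2 = 2 (r>0 drops 1)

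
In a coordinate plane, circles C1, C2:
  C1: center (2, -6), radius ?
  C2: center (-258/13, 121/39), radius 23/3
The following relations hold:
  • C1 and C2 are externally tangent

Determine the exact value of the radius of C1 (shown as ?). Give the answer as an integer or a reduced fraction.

1. [ext C1·C2]  r_C1² + (46/3)r_C1 − 1504/3 = 0  ⇒  r_C1 = 16 (r>0 drops 1)

16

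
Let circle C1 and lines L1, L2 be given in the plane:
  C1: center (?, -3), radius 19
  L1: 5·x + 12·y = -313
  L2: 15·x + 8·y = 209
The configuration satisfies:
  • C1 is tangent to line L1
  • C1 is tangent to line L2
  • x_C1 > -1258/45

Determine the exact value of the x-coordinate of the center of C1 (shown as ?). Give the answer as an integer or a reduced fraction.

1. [C1‖L1]  x_C1² + (554/5)x_C1 + 3144/5 = 0  ⇒  x_C1 = -524/5 or -6
2. [C1‖L2]  x_C1² − (466/15)x_C1 − 1112/5 = 0  ⇒  x_C1 = -6 or 556/15

-6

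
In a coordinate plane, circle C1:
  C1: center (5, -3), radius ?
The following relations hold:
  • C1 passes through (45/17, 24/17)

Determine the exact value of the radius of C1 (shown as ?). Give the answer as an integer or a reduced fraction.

5

1. [C1∋P]  r_C1² − 25 = 0  ⇒  r_C1 = 5 (r>0 drops 1)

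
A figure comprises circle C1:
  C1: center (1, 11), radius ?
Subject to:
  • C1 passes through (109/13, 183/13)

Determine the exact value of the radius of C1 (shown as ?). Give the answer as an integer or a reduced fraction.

1. [C1∋P]  r_C1² − 64 = 0  ⇒  r_C1 = 8 (r>0 drops 1)

8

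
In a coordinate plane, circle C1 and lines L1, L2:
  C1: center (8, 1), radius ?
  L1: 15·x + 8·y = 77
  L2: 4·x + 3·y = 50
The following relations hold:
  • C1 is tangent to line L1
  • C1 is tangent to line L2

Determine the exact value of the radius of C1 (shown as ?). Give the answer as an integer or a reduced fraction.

1. [C1‖L1]  r_C1² − 9 = 0  ⇒  r_C1 = 3 (r>0 drops 1)
2. [C1‖L2]  r_C1² − 9 = 0  ⇒  r_C1 = 3 (r>0 drops 1)

3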